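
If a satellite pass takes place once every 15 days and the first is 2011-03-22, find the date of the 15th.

2011-10-18

The 15th occurrence is 14 intervals after the first: 14 × 15 = 210 days after 2011-03-22.
March has 31 days — 9 days to the end of March leaves 201.
April has 30 days (171 left).
May has 31 days (140 left).
June has 30 days (110 left).
July has 31 days (79 left).
August has 31 days (48 left).
September has 30 days (18 left).
18 days into October → 2011-10-18.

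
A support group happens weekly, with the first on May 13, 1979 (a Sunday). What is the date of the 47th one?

March 30, 1980

The 47th occurrence is 46 intervals after the first: 46 × 7 = 322 days after May 13, 1979.
May has 31 days — 18 days to the end of May leaves 304.
June has 30 days (274 left).
July has 31 days (243 left).
August has 31 days (212 left).
September has 30 days (182 left).
October has 31 days (151 left).
November has 30 days (121 left).
December has 31 days (90 left).
January has 31 days (59 left).
February has 29 days (30 left).
30 days into March → March 30, 1980.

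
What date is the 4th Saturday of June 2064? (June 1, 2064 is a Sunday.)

28 June 2064

June 2064 begins on a Sunday, so the first Saturday is June 7 (6 days later).
The 4th Saturday is 3 weeks later: 7 + 21 = 28.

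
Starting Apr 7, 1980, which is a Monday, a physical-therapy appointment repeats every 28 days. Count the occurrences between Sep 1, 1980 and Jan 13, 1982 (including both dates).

Occurrences land 28·i days after Apr 7, 1980 for i = 0, 1, 2, …
Sep 1, 1980 is 147 days after the start; 147 ÷ 28 = 5 remainder 7; since the remainder is 7, round up to i = 6. First occurrence in the window: #7 on Sep 22, 1980 (6×28 = 168 days in).
Jan 13, 1982 is 646 days after the start; 646 ÷ 28 = 23 remainder 2. Last occurrence in the window: #24 on Jan 11, 1982.
Occurrences #7 through #24: 18 in total.

18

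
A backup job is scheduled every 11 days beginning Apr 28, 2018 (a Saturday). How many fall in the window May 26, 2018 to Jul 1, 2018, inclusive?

Occurrences land 11·i days after Apr 28, 2018 for i = 0, 1, 2, …
May 26, 2018 is 28 days after the start; 28 ÷ 11 = 2 remainder 6; since the remainder is 6, round up to i = 3. First occurrence in the window: #4 on May 31, 2018 (3×11 = 33 days in).
Jul 1, 2018 is 64 days after the start; 64 ÷ 11 = 5 remainder 9. Last occurrence in the window: #6 on Jun 22, 2018.
Occurrences #4 through #6: 3 in total.

3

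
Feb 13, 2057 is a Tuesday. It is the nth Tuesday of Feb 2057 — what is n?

2nd

Day 13 falls in week ⌈13/7⌉ of the month.
Days 1–7 hold the 1st Tuesday, 8–14 the 2nd, 15–21 the 3rd, 22–28 the 4th, 29–31 the 5th.
13 is in the range for the 2nd.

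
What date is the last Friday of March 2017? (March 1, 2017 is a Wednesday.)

March 31, 2017

March 2017 begins on a Wednesday, so the first Friday is March 3 (2 days later).
March 2017 has 31 days. Adding weeks: 3, 10, 17, 24, 31 — the last one ≤ 31 is the 31st.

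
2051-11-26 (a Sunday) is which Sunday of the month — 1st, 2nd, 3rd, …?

Day 26 falls in week ⌈26/7⌉ of the month.
Days 1–7 hold the 1st Sunday, 8–14 the 2nd, 15–21 the 3rd, 22–28 the 4th, 29–31 the 5th.
26 is in the range for the 4th.

4th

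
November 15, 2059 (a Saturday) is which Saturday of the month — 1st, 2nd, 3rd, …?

Day 15 falls in week ⌈15/7⌉ of the month.
Days 1–7 hold the 1st Saturday, 8–14 the 2nd, 15–21 the 3rd, 22–28 the 4th, 29–31 the 5th.
15 is in the range for the 3rd.

3rd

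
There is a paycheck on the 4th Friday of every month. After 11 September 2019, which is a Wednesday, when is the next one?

27 September 2019

September 2019 starts on a Sunday; its first Friday is the 6th, so the 4th Friday is the 27th — 27 September 2019.
27 September 2019 is after 11 September 2019, so that is the next one.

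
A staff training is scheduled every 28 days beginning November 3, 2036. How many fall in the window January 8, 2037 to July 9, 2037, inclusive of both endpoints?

6

Occurrences land 28·i days after November 3, 2036 for i = 0, 1, 2, …
January 8, 2037 is 66 days after the start; 66 ÷ 28 = 2 remainder 10; since the remainder is 10, round up to i = 3. First occurrence in the window: #4 on January 26, 2037 (3×28 = 84 days in).
July 9, 2037 is 248 days after the start; 248 ÷ 28 = 8 remainder 24. Last occurrence in the window: #9 on June 15, 2037.
Occurrences #4 through #9: 6 in total.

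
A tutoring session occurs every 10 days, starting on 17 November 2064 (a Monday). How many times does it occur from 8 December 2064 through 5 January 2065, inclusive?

Occurrences land 10·i days after 17 November 2064 for i = 0, 1, 2, …
8 December 2064 is 21 days after the start; 21 ÷ 10 = 2 remainder 1; since the remainder is 1, round up to i = 3. First occurrence in the window: #4 on 17 December 2064 (3×10 = 30 days in).
5 January 2065 is 49 days after the start; 49 ÷ 10 = 4 remainder 9. Last occurrence in the window: #5 on 27 December 2064.
Occurrences #4 through #5: 2 in total.

2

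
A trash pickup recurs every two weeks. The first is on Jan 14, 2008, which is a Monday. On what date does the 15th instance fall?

Jul 28, 2008

The 15th occurrence is 14 intervals after the first: 14 × 14 = 196 days after Jan 14, 2008.
Jan has 31 days — 17 days to the end of Jan leaves 179.
Feb has 29 days (150 left).
Mar has 31 days (119 left).
Apr has 30 days (89 left).
May has 31 days (58 left).
Jun has 30 days (28 left).
28 days into Jul → Jul 28, 2008.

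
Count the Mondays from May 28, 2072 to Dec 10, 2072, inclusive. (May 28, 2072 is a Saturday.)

May 28, 2072 is a Saturday; the first Monday on or after it is May 30, 2072 (2 days later).
From May 30, 2072 to Dec 10, 2072: 1 + 30 + 31 + 31 + 30 + 31 + 30 + 10 = 194 days (rest of May, Jun, Jul, Aug, Sep, Oct, Nov, Dec).
194 ÷ 7 = 27 full weeks with remainder 5, so 27 more Mondays after the first → 28.

28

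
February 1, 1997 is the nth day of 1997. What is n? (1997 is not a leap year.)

32

Days in months before February: 31 = 31.
Plus 1 day into February → day 32.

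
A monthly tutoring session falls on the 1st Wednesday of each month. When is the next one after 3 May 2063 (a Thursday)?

6 June 2063

May 2063 starts on a Tuesday, so its 1st Wednesday is 2 May 2063 (1 day in).
That is not after 3 May 2063, so look at June 2063.
June 2063 starts on a Friday, so its 1st Wednesday is 6 June 2063 (5 days in).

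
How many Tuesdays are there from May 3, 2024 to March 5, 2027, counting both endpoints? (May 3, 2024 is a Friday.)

148

May 3, 2024 is a Friday; the first Tuesday on or after it is May 7, 2024 (4 days later).
From May 7, 2024 to March 5, 2027: 238 + 365 + 365 + 64 = 1032 days (rest of 2024, 2025, 2026, to March 5, 2027 in 2027).
1032 ÷ 7 = 147 full weeks with remainder 3, so 147 more Tuesdays after the first → 148.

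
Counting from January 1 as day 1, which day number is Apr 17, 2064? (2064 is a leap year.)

Days in months before Apr: 31 + 29 + 31 = 91.
Plus 17 days into Apr → day 108.

108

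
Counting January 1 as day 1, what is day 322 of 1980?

Nov 17, 1980

Jan has 31 days (322 − 31 = 291 remain).
Feb has 29 days (291 − 29 = 262 remain).
Mar has 31 days (262 − 31 = 231 remain).
Apr has 30 days (231 − 30 = 201 remain).
May has 31 days (201 − 31 = 170 remain).
Jun has 30 days (170 − 30 = 140 remain).
Jul has 31 days (140 − 31 = 109 remain).
Aug has 31 days (109 − 31 = 78 remain).
Sep has 30 days (78 − 30 = 48 remain).
Oct has 31 days (48 − 31 = 17 remain).
17 into Nov → Nov 17.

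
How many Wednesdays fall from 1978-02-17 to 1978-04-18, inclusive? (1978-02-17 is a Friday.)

8

1978-02-17 is a Friday; the first Wednesday on or after it is 1978-02-22 (5 days later).
From 1978-02-22 to 1978-04-18: 6 + 31 + 18 = 55 days (rest of February, March, April).
55 ÷ 7 = 7 full weeks with remainder 6, so 7 more Wednesdays after the first → 8.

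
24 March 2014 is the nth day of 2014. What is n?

Days in months before March: 31 + 28 = 59.
Plus 24 days into March → day 83.

83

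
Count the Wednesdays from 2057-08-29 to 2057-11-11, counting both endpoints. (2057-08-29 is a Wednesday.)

11

2057-08-29 is a Wednesday; the first Wednesday on or after it is 2057-08-29.
From 2057-08-29 to 2057-11-11: 2 + 30 + 31 + 11 = 74 days (rest of August, September, October, November).
74 ÷ 7 = 10 full weeks with remainder 4, so 10 more Wednesdays after the first → 11.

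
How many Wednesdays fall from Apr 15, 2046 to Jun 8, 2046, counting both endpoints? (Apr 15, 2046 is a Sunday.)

Apr 15, 2046 is a Sunday; the first Wednesday on or after it is Apr 18, 2046 (3 days later).
From Apr 18, 2046 to Jun 8, 2046: 12 + 31 + 8 = 51 days (rest of Apr, May, Jun).
51 ÷ 7 = 7 full weeks with remainder 2, so 7 more Wednesdays after the first → 8.

8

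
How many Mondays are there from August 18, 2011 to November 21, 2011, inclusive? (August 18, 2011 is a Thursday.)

August 18, 2011 is a Thursday; the first Monday on or after it is August 22, 2011 (4 days later).
From August 22, 2011 to November 21, 2011: 9 + 30 + 31 + 21 = 91 days (rest of August, September, October, November).
91 ÷ 7 = 13 full weeks with remainder 0, so 13 more Mondays after the first → 14.

14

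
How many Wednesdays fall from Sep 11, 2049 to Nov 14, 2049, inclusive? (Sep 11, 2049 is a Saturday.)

Sep 11, 2049 is a Saturday; the first Wednesday on or after it is Sep 15, 2049 (4 days later).
From Sep 15, 2049 to Nov 14, 2049: 15 + 31 + 14 = 60 days (rest of Sep, Oct, Nov).
60 ÷ 7 = 8 full weeks with remainder 4, so 8 more Wednesdays after the first → 9.

9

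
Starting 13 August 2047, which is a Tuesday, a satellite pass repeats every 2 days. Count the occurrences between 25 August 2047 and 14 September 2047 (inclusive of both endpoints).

11

Occurrences land 2·i days after 13 August 2047 for i = 0, 1, 2, …
25 August 2047 is 12 days after the start; 12 ÷ 2 = 6 remainder 0. First occurrence in the window: #7 on 25 August 2047 (6×2 = 12 days in).
14 September 2047 is 32 days after the start; 32 ÷ 2 = 16 remainder 0. Last occurrence in the window: #17 on 14 September 2047.
Occurrences #7 through #17: 11 in total.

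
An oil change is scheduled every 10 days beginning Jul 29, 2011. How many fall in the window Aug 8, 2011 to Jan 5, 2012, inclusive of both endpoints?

Occurrences land 10·i days after Jul 29, 2011 for i = 0, 1, 2, …
Aug 8, 2011 is 10 days after the start; 10 ÷ 10 = 1 remainder 0. First occurrence in the window: #2 on Aug 8, 2011 (1×10 = 10 days in).
Jan 5, 2012 is 160 days after the start; 160 ÷ 10 = 16 remainder 0. Last occurrence in the window: #17 on Jan 5, 2012.
Occurrences #2 through #17: 16 in total.

16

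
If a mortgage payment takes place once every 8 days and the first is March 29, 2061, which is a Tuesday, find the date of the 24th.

The 24th occurrence is 23 intervals after the first: 23 × 8 = 184 days after March 29, 2061.
March has 31 days — 2 days to the end of March leaves 182.
April has 30 days (152 left).
May has 31 days (121 left).
June has 30 days (91 left).
July has 31 days (60 left).
August has 31 days (29 left).
29 days into September → September 29, 2061.

September 29, 2061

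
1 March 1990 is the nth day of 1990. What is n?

Days in months before March: 31 + 28 = 59.
Plus 1 day into March → day 60.

60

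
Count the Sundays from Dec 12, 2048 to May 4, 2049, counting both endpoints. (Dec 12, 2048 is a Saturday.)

21

Dec 12, 2048 is a Saturday; the first Sunday on or after it is Dec 13, 2048 (1 day later).
From Dec 13, 2048 to May 4, 2049: 18 + 31 + 28 + 31 + 30 + 4 = 142 days (rest of Dec, Jan, Feb, Mar, Apr, May).
142 ÷ 7 = 20 full weeks with remainder 2, so 20 more Sundays after the first → 21.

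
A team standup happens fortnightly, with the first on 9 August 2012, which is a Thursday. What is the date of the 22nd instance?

The 22nd occurrence is 21 intervals after the first: 21 × 14 = 294 days after 9 August 2012.
August has 31 days — 22 days to the end of August leaves 272.
September has 30 days (242 left).
October has 31 days (211 left).
November has 30 days (181 left).
December has 31 days (150 left).
January has 31 days (119 left).
February has 28 days (91 left).
March has 31 days (60 left).
April has 30 days (30 left).
30 days into May → 30 May 2013.

30 May 2013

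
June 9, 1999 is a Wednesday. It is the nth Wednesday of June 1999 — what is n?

Day 9 falls in week ⌈9/7⌉ of the month.
Days 1–7 hold the 1st Wednesday, 8–14 the 2nd, 15–21 the 3rd, 22–28 the 4th, 29–31 the 5th.
9 is in the range for the 2nd.

2nd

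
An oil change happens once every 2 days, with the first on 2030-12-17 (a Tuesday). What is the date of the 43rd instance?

The 43rd occurrence is 42 intervals after the first: 42 × 2 = 84 days after 2030-12-17.
December has 31 days — 14 days to the end of December leaves 70.
January has 31 days (39 left).
February has 28 days (11 left).
11 days into March → 2031-03-11.

2031-03-11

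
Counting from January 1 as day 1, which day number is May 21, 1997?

Days in months before May: 31 + 28 + 31 + 30 = 120.
Plus 21 days into May → day 141.

141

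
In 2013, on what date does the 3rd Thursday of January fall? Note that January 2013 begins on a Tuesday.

17 January 2013

January 2013 begins on a Tuesday, so the first Thursday is January 3 (2 days later).
The 3rd Thursday is 2 weeks later: 3 + 14 = 17.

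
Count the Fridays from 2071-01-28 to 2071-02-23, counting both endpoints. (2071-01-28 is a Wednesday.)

4

2071-01-28 is a Wednesday; the first Friday on or after it is 2071-01-30 (2 days later).
From 2071-01-30 to 2071-02-23: 1 + 23 = 24 days (rest of January, February).
24 ÷ 7 = 3 full weeks with remainder 3, so 3 more Fridays after the first → 4.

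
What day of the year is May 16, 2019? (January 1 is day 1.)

136

Days in months before May: 31 + 28 + 31 + 30 = 120.
Plus 16 days into May → day 136.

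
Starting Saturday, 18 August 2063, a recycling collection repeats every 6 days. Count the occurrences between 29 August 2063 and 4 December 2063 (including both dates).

17

Occurrences land 6·i days after 18 August 2063 for i = 0, 1, 2, …
29 August 2063 is 11 days after the start; 11 ÷ 6 = 1 remainder 5; since the remainder is 5, round up to i = 2. First occurrence in the window: #3 on 30 August 2063 (2×6 = 12 days in).
4 December 2063 is 108 days after the start; 108 ÷ 6 = 18 remainder 0. Last occurrence in the window: #19 on 4 December 2063.
Occurrences #3 through #19: 17 in total.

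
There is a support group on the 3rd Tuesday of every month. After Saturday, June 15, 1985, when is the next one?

June 18, 1985

June 1985 starts on a Saturday; its first Tuesday is the 4th, so the 3rd Tuesday is the 18th — June 18, 1985.
June 18, 1985 is after June 15, 1985, so that is the next one.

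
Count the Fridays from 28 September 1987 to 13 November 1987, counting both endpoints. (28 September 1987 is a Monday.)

28 September 1987 is a Monday; the first Friday on or after it is 2 October 1987 (4 days later).
From 2 October 1987 to 13 November 1987: 29 + 13 = 42 days (rest of October, November).
42 ÷ 7 = 6 full weeks with remainder 0, so 6 more Fridays after the first → 7.

7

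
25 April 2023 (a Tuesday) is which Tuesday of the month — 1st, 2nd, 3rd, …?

Day 25 falls in week ⌈25/7⌉ of the month.
Days 1–7 hold the 1st Tuesday, 8–14 the 2nd, 15–21 the 3rd, 22–28 the 4th, 29–31 the 5th.
25 is in the range for the 4th.

4th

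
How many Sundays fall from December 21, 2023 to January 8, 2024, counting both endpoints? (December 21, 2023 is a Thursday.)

December 21, 2023 is a Thursday; the first Sunday on or after it is December 24, 2023 (3 days later).
From December 24, 2023 to January 8, 2024: 7 + 8 = 15 days (rest of December, January).
15 ÷ 7 = 2 full weeks with remainder 1, so 2 more Sundays after the first → 3.

3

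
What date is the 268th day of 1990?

January has 31 days (268 − 31 = 237 remain).
February has 28 days (237 − 28 = 209 remain).
March has 31 days (209 − 31 = 178 remain).
April has 30 days (178 − 30 = 148 remain).
May has 31 days (148 − 31 = 117 remain).
June has 30 days (117 − 30 = 87 remain).
July has 31 days (87 − 31 = 56 remain).
August has 31 days (56 − 31 = 25 remain).
25 into September → September 25.

1990-09-25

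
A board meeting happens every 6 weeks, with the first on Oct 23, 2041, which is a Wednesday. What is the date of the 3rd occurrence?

Jan 15, 2042

The 3rd occurrence is 2 intervals after the first: 2 × 42 = 84 days after Oct 23, 2041.
Oct has 31 days — 8 days to the end of Oct leaves 76.
Nov has 30 days (46 left).
Dec has 31 days (15 left).
15 days into Jan → Jan 15, 2042.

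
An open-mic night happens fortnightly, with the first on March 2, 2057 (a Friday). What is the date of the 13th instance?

August 17, 2057

The 13th occurrence is 12 intervals after the first: 12 × 14 = 168 days after March 2, 2057.
March has 31 days — 29 days to the end of March leaves 139.
April has 30 days (109 left).
May has 31 days (78 left).
June has 30 days (48 left).
July has 31 days (17 left).
17 days into August → August 17, 2057.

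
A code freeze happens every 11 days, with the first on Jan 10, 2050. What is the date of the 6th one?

The 6th occurrence is 5 intervals after the first: 5 × 11 = 55 days after Jan 10, 2050.
Jan has 31 days — 21 days to the end of Jan leaves 34.
Feb has 28 days (6 left).
6 days into Mar → Mar 6, 2050.

Mar 6, 2050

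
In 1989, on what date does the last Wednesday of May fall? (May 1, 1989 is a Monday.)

May 31, 1989

May 1989 begins on a Monday, so the first Wednesday is May 3 (2 days later).
May 1989 has 31 days. Adding weeks: 3, 10, 17, 24, 31 — the last one ≤ 31 is the 31st.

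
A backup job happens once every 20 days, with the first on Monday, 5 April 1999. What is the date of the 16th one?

30 January 2000

The 16th occurrence is 15 intervals after the first: 15 × 20 = 300 days after 5 April 1999.
April has 30 days — 25 days to the end of April leaves 275.
May has 31 days (244 left).
June has 30 days (214 left).
July has 31 days (183 left).
August has 31 days (152 left).
September has 30 days (122 left).
October has 31 days (91 left).
November has 30 days (61 left).
December has 31 days (30 left).
30 days into January → 30 January 2000.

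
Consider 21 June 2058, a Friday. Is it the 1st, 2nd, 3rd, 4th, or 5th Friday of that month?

Day 21 falls in week ⌈21/7⌉ of the month.
Days 1–7 hold the 1st Friday, 8–14 the 2nd, 15–21 the 3rd, 22–28 the 4th, 29–31 the 5th.
21 is in the range for the 3rd.

3rd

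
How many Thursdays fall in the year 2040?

2040-01-01 is a Sunday; the first Thursday on or after it is 2040-01-05 (4 days later).
From 2040-01-05 to 2040-12-31: 26 + 29 + 31 + 30 + 31 + 30 + 31 + 31 + 30 + 31 + 30 + 31 = 361 days (rest of January, February, March, April, May, June, July, August, September, October, November, December).
361 ÷ 7 = 51 full weeks with remainder 4, so 51 more Thursdays after the first → 52.

52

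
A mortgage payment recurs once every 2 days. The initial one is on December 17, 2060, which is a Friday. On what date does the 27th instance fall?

February 7, 2061

The 27th occurrence is 26 intervals after the first: 26 × 2 = 52 days after December 17, 2060.
December has 31 days — 14 days to the end of December leaves 38.
January has 31 days (7 left).
7 days into February → February 7, 2061.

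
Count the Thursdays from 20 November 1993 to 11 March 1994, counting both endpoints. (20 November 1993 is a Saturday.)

16

20 November 1993 is a Saturday; the first Thursday on or after it is 25 November 1993 (5 days later).
From 25 November 1993 to 11 March 1994: 5 + 31 + 31 + 28 + 11 = 106 days (rest of November, December, January, February, March).
106 ÷ 7 = 15 full weeks with remainder 1, so 15 more Thursdays after the first → 16.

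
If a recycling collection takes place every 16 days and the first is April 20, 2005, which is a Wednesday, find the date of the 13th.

October 29, 2005

The 13th occurrence is 12 intervals after the first: 12 × 16 = 192 days after April 20, 2005.
April has 30 days — 10 days to the end of April leaves 182.
May has 31 days (151 left).
June has 30 days (121 left).
July has 31 days (90 left).
August has 31 days (59 left).
September has 30 days (29 left).
29 days into October → October 29, 2005.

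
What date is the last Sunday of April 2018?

April 2018 begins on a Sunday, so the first Sunday is April 1.
April 2018 has 30 days. Adding weeks: 1, 8, 15, 22, 29 — the last one ≤ 30 is the 29th.

April 29, 2018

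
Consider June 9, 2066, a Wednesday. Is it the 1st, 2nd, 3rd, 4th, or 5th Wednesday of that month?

2nd

Day 9 falls in week ⌈9/7⌉ of the month.
Days 1–7 hold the 1st Wednesday, 8–14 the 2nd, 15–21 the 3rd, 22–28 the 4th, 29–31 the 5th.
9 is in the range for the 2nd.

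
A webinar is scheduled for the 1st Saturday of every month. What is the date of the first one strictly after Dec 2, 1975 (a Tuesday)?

Dec 1975 starts on a Monday, so its 1st Saturday is Dec 6, 1975 (5 days in).
Dec 6, 1975 is after Dec 2, 1975, so that is the next one.

Dec 6, 1975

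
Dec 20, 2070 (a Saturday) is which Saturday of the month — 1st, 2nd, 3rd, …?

3rd

Day 20 falls in week ⌈20/7⌉ of the month.
Days 1–7 hold the 1st Saturday, 8–14 the 2nd, 15–21 the 3rd, 22–28 the 4th, 29–31 the 5th.
20 is in the range for the 3rd.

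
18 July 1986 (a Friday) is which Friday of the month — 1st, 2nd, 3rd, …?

Day 18 falls in week ⌈18/7⌉ of the month.
Days 1–7 hold the 1st Friday, 8–14 the 2nd, 15–21 the 3rd, 22–28 the 4th, 29–31 the 5th.
18 is in the range for the 3rd.

3rd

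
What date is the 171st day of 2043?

January has 31 days (171 − 31 = 140 remain).
February has 28 days (140 − 28 = 112 remain).
March has 31 days (112 − 31 = 81 remain).
April has 30 days (81 − 30 = 51 remain).
May has 31 days (51 − 31 = 20 remain).
20 into June → June 20.

20 June 2043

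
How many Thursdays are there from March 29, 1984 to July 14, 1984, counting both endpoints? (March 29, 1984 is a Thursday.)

March 29, 1984 is a Thursday; the first Thursday on or after it is March 29, 1984.
From March 29, 1984 to July 14, 1984: 2 + 30 + 31 + 30 + 14 = 107 days (rest of March, April, May, June, July).
107 ÷ 7 = 15 full weeks with remainder 2, so 15 more Thursdays after the first → 16.

16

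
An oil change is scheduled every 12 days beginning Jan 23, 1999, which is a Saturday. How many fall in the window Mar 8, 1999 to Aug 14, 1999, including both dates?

13

Occurrences land 12·i days after Jan 23, 1999 for i = 0, 1, 2, …
Mar 8, 1999 is 44 days after the start; 44 ÷ 12 = 3 remainder 8; since the remainder is 8, round up to i = 4. First occurrence in the window: #5 on Mar 12, 1999 (4×12 = 48 days in).
Aug 14, 1999 is 203 days after the start; 203 ÷ 12 = 16 remainder 11. Last occurrence in the window: #17 on Aug 3, 1999.
Occurrences #5 through #17: 13 in total.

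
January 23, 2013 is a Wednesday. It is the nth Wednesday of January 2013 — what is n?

Day 23 falls in week ⌈23/7⌉ of the month.
Days 1–7 hold the 1st Wednesday, 8–14 the 2nd, 15–21 the 3rd, 22–28 the 4th, 29–31 the 5th.
23 is in the range for the 4th.

4th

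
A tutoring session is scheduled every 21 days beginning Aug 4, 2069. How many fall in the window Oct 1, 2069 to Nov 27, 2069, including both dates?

3

Occurrences land 21·i days after Aug 4, 2069 for i = 0, 1, 2, …
Oct 1, 2069 is 58 days after the start; 58 ÷ 21 = 2 remainder 16; since the remainder is 16, round up to i = 3. First occurrence in the window: #4 on Oct 6, 2069 (3×21 = 63 days in).
Nov 27, 2069 is 115 days after the start; 115 ÷ 21 = 5 remainder 10. Last occurrence in the window: #6 on Nov 17, 2069.
Occurrences #4 through #6: 3 in total.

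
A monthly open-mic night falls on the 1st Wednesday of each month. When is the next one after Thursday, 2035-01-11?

2035-02-07

January 2035 starts on a Monday, so its 1st Wednesday is 2035-01-03 (2 days in).
That is not after 2035-01-11, so look at February 2035.
February 2035 starts on a Thursday, so its 1st Wednesday is 2035-02-07 (6 days in).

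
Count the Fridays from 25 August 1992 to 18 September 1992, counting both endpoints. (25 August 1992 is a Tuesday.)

25 August 1992 is a Tuesday; the first Friday on or after it is 28 August 1992 (3 days later).
From 28 August 1992 to 18 September 1992: 3 + 18 = 21 days (rest of August, September).
21 ÷ 7 = 3 full weeks with remainder 0, so 3 more Fridays after the first → 4.

4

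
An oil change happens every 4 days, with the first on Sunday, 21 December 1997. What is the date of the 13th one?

The 13th occurrence is 12 intervals after the first: 12 × 4 = 48 days after 21 December 1997.
December has 31 days — 10 days to the end of December leaves 38.
January has 31 days (7 left).
7 days into February → 7 February 1998.

7 February 1998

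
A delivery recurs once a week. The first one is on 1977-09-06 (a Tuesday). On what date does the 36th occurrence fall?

1978-05-09

The 36th occurrence is 35 intervals after the first: 35 × 7 = 245 days after 1977-09-06.
September has 30 days — 24 days to the end of September leaves 221.
October has 31 days (190 left).
November has 30 days (160 left).
December has 31 days (129 left).
January has 31 days (98 left).
February has 28 days (70 left).
March has 31 days (39 left).
April has 30 days (9 left).
9 days into May → 1978-05-09.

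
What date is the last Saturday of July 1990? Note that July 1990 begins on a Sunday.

July 1990 begins on a Sunday, so the first Saturday is July 7 (6 days later).
July 1990 has 31 days. Adding weeks: 7, 14, 21, 28 — the last one ≤ 31 is the 28th.

July 28, 1990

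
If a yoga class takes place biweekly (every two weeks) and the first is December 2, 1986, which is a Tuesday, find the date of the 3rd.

The 3rd occurrence is 2 intervals after the first: 2 × 14 = 28 days after December 2, 1986.
28 days later is December 30, 1986.

December 30, 1986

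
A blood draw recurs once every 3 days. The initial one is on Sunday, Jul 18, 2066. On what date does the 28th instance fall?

The 28th occurrence is 27 intervals after the first: 27 × 3 = 81 days after Jul 18, 2066.
Jul has 31 days — 13 days to the end of Jul leaves 68.
Aug has 31 days (37 left).
Sep has 30 days (7 left).
7 days into Oct → Oct 7, 2066.

Oct 7, 2066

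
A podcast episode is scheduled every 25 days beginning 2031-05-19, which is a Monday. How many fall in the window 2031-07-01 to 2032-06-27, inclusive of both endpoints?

15

Occurrences land 25·i days after 2031-05-19 for i = 0, 1, 2, …
2031-07-01 is 43 days after the start; 43 ÷ 25 = 1 remainder 18; since the remainder is 18, round up to i = 2. First occurrence in the window: #3 on 2031-07-08 (2×25 = 50 days in).
2032-06-27 is 405 days after the start; 405 ÷ 25 = 16 remainder 5. Last occurrence in the window: #17 on 2032-06-22.
Occurrences #3 through #17: 15 in total.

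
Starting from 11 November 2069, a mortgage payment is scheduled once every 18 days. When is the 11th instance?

10 May 2070

The 11th occurrence is 10 intervals after the first: 10 × 18 = 180 days after 11 November 2069.
November has 30 days — 19 days to the end of November leaves 161.
December has 31 days (130 left).
January has 31 days (99 left).
February has 28 days (71 left).
March has 31 days (40 left).
April has 30 days (10 left).
10 days into May → 10 May 2070.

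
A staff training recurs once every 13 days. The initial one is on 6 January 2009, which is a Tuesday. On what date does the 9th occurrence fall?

The 9th occurrence is 8 intervals after the first: 8 × 13 = 104 days after 6 January 2009.
January has 31 days — 25 days to the end of January leaves 79.
February has 28 days (51 left).
March has 31 days (20 left).
20 days into April → 20 April 2009.

20 April 2009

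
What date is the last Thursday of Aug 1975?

Aug 28, 1975

The first Thursday of Aug 1975 is Aug 7.
Aug 1975 has 31 days. Adding weeks: 7, 14, 21, 28 — the last one ≤ 31 is the 28th.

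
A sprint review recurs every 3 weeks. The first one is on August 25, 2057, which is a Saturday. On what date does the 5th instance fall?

November 17, 2057

The 5th occurrence is 4 intervals after the first: 4 × 21 = 84 days after August 25, 2057.
August has 31 days — 6 days to the end of August leaves 78.
September has 30 days (48 left).
October has 31 days (17 left).
17 days into November → November 17, 2057.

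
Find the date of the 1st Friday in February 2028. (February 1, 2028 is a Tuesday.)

February 4, 2028

February 2028 begins on a Tuesday, so the first Friday is February 4 (3 days later).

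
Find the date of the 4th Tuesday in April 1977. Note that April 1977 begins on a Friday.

26 April 1977

April 1977 begins on a Friday, so the first Tuesday is April 5 (4 days later).
The 4th Tuesday is 3 weeks later: 5 + 21 = 26.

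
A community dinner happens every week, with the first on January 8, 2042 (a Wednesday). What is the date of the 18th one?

The 18th occurrence is 17 intervals after the first: 17 × 7 = 119 days after January 8, 2042.
January has 31 days — 23 days to the end of January leaves 96.
February has 28 days (68 left).
March has 31 days (37 left).
April has 30 days (7 left).
7 days into May → May 7, 2042.

May 7, 2042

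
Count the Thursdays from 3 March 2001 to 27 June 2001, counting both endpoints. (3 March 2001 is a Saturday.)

16

3 March 2001 is a Saturday; the first Thursday on or after it is 8 March 2001 (5 days later).
From 8 March 2001 to 27 June 2001: 23 + 30 + 31 + 27 = 111 days (rest of March, April, May, June).
111 ÷ 7 = 15 full weeks with remainder 6, so 15 more Thursdays after the first → 16.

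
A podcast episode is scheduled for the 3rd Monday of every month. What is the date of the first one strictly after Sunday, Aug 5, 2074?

Aug 2074 starts on a Wednesday; its first Monday is the 6th, so the 3rd Monday is the 20th — Aug 20, 2074.
Aug 20, 2074 is after Aug 5, 2074, so that is the next one.

Aug 20, 2074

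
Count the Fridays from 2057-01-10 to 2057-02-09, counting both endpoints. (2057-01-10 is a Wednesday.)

5

2057-01-10 is a Wednesday; the first Friday on or after it is 2057-01-12 (2 days later).
From 2057-01-12 to 2057-02-09: 19 + 9 = 28 days (rest of January, February).
28 ÷ 7 = 4 full weeks with remainder 0, so 4 more Fridays after the first → 5.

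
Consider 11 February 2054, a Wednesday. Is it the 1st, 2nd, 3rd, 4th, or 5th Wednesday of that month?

Day 11 falls in week ⌈11/7⌉ of the month.
Days 1–7 hold the 1st Wednesday, 8–14 the 2nd, 15–21 the 3rd, 22–28 the 4th, 29–31 the 5th.
11 is in the range for the 2nd.

2nd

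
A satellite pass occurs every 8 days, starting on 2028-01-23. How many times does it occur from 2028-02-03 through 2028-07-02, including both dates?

19

Occurrences land 8·i days after 2028-01-23 for i = 0, 1, 2, …
2028-02-03 is 11 days after the start; 11 ÷ 8 = 1 remainder 3; since the remainder is 3, round up to i = 2. First occurrence in the window: #3 on 2028-02-08 (2×8 = 16 days in).
2028-07-02 is 161 days after the start; 161 ÷ 8 = 20 remainder 1. Last occurrence in the window: #21 on 2028-07-01.
Occurrences #3 through #21: 19 in total.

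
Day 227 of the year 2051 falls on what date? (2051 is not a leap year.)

January has 31 days (227 − 31 = 196 remain).
February has 28 days (196 − 28 = 168 remain).
March has 31 days (168 − 31 = 137 remain).
April has 30 days (137 − 30 = 107 remain).
May has 31 days (107 − 31 = 76 remain).
June has 30 days (76 − 30 = 46 remain).
July has 31 days (46 − 31 = 15 remain).
15 into August → August 15.

August 15, 2051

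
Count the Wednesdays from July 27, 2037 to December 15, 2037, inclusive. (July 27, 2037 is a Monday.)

July 27, 2037 is a Monday; the first Wednesday on or after it is July 29, 2037 (2 days later).
From July 29, 2037 to December 15, 2037: 2 + 31 + 30 + 31 + 30 + 15 = 139 days (rest of July, August, September, October, November, December).
139 ÷ 7 = 19 full weeks with remainder 6, so 19 more Wednesdays after the first → 20.

20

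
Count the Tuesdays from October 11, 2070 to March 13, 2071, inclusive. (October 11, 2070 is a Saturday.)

October 11, 2070 is a Saturday; the first Tuesday on or after it is October 14, 2070 (3 days later).
From October 14, 2070 to March 13, 2071: 17 + 30 + 31 + 31 + 28 + 13 = 150 days (rest of October, November, December, January, February, March).
150 ÷ 7 = 21 full weeks with remainder 3, so 21 more Tuesdays after the first → 22.

22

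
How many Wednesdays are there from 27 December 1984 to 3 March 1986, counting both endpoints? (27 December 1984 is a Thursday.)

27 December 1984 is a Thursday; the first Wednesday on or after it is 2 January 1985 (6 days later).
From 2 January 1985 to 3 March 1986: 363 + 62 = 425 days (rest of 1985, to 3 March 1986 in 1986).
425 ÷ 7 = 60 full weeks with remainder 5, so 60 more Wednesdays after the first → 61.

61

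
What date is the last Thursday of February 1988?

1988-02-25

The first Thursday of February 1988 is February 4.
February 1988 has 29 days. Adding weeks: 4, 11, 18, 25 — the last one ≤ 29 is the 25th.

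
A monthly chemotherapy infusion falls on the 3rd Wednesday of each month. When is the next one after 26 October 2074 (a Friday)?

October 2074 starts on a Monday; its first Wednesday is the 3rd, so the 3rd Wednesday is the 17th — 17 October 2074.
That is not after 26 October 2074, so look at November 2074.
November 2074 starts on a Thursday; its first Wednesday is the 7th, so the 3rd Wednesday is the 21st — 21 November 2074.

21 November 2074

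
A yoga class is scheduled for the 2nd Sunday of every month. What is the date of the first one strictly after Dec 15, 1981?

Dec 1981 starts on a Tuesday; its first Sunday is the 6th, so the 2nd Sunday is the 13th — Dec 13, 1981.
That is not after Dec 15, 1981, so look at Jan 1982.
Jan 1982 starts on a Friday; its first Sunday is the 3rd, so the 2nd Sunday is the 10th — Jan 10, 1982.

Jan 10, 1982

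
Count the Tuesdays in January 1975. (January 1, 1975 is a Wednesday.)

4

January 1, 1975 is a Wednesday; the first Tuesday on or after it is January 7, 1975 (6 days later).
From January 7, 1975 to January 31, 1975 is 31 − 7 = 24 days.
24 ÷ 7 = 3 full weeks with remainder 3, so 3 more Tuesdays after the first → 4.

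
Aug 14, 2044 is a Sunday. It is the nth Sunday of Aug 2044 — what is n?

Day 14 falls in week ⌈14/7⌉ of the month.
Days 1–7 hold the 1st Sunday, 8–14 the 2nd, 15–21 the 3rd, 22–28 the 4th, 29–31 the 5th.
14 is in the range for the 2nd.

2nd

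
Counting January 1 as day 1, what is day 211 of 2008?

29 July 2008

January has 31 days (211 − 31 = 180 remain).
February has 29 days (180 − 29 = 151 remain).
March has 31 days (151 − 31 = 120 remain).
April has 30 days (120 − 30 = 90 remain).
May has 31 days (90 − 31 = 59 remain).
June has 30 days (59 − 30 = 29 remain).
29 into July → July 29.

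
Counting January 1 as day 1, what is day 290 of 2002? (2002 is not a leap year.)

17 October 2002

January has 31 days (290 − 31 = 259 remain).
February has 28 days (259 − 28 = 231 remain).
March has 31 days (231 − 31 = 200 remain).
April has 30 days (200 − 30 = 170 remain).
May has 31 days (170 − 31 = 139 remain).
June has 30 days (139 − 30 = 109 remain).
July has 31 days (109 − 31 = 78 remain).
August has 31 days (78 − 31 = 47 remain).
September has 30 days (47 − 30 = 17 remain).
17 into October → October 17.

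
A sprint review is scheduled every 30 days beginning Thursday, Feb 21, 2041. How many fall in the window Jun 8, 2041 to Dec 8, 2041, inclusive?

6

Occurrences land 30·i days after Feb 21, 2041 for i = 0, 1, 2, …
Jun 8, 2041 is 107 days after the start; 107 ÷ 30 = 3 remainder 17; since the remainder is 17, round up to i = 4. First occurrence in the window: #5 on Jun 21, 2041 (4×30 = 120 days in).
Dec 8, 2041 is 290 days after the start; 290 ÷ 30 = 9 remainder 20. Last occurrence in the window: #10 on Nov 18, 2041.
Occurrences #5 through #10: 6 in total.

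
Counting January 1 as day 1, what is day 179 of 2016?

Jan has 31 days (179 − 31 = 148 remain).
Feb has 29 days (148 − 29 = 119 remain).
Mar has 31 days (119 − 31 = 88 remain).
Apr has 30 days (88 − 30 = 58 remain).
May has 31 days (58 − 31 = 27 remain).
27 into Jun → Jun 27.

Jun 27, 2016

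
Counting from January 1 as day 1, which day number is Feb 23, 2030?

Days in months before Feb: 31 = 31.
Plus 23 days into Feb → day 54.

54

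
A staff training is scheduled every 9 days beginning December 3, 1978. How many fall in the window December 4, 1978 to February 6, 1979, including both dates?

Occurrences land 9·i days after December 3, 1978 for i = 0, 1, 2, …
December 4, 1978 is 1 day after the start; 1 ÷ 9 = 0 remainder 1; since the remainder is 1, round up to i = 1. First occurrence in the window: #2 on December 12, 1978 (1×9 = 9 days in).
February 6, 1979 is 65 days after the start; 65 ÷ 9 = 7 remainder 2. Last occurrence in the window: #8 on February 4, 1979.
Occurrences #2 through #8: 7 in total.

7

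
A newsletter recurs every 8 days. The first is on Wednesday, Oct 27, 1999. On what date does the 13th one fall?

The 13th occurrence is 12 intervals after the first: 12 × 8 = 96 days after Oct 27, 1999.
Oct has 31 days — 4 days to the end of Oct leaves 92.
Nov has 30 days (62 left).
Dec has 31 days (31 left).
31 days into Jan → Jan 31, 2000.

Jan 31, 2000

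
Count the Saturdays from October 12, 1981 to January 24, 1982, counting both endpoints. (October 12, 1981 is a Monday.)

15

October 12, 1981 is a Monday; the first Saturday on or after it is October 17, 1981 (5 days later).
From October 17, 1981 to January 24, 1982: 14 + 30 + 31 + 24 = 99 days (rest of October, November, December, January).
99 ÷ 7 = 14 full weeks with remainder 1, so 14 more Saturdays after the first → 15.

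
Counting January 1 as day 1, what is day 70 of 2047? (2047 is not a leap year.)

January has 31 days (70 − 31 = 39 remain).
February has 28 days (39 − 28 = 11 remain).
11 into March → March 11.

11 March 2047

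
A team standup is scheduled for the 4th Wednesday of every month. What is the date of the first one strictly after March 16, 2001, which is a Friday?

March 28, 2001

March 2001 starts on a Thursday; its first Wednesday is the 7th, so the 4th Wednesday is the 28th — March 28, 2001.
March 28, 2001 is after March 16, 2001, so that is the next one.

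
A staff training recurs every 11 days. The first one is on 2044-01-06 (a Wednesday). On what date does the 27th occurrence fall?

The 27th occurrence is 26 intervals after the first: 26 × 11 = 286 days after 2044-01-06.
January has 31 days — 25 days to the end of January leaves 261.
February has 29 days (232 left).
March has 31 days (201 left).
April has 30 days (171 left).
May has 31 days (140 left).
June has 30 days (110 left).
July has 31 days (79 left).
August has 31 days (48 left).
September has 30 days (18 left).
18 days into October → 2044-10-18.

2044-10-18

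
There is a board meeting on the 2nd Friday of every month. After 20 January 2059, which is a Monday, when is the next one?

14 February 2059

January 2059 starts on a Wednesday; its first Friday is the 3rd, so the 2nd Friday is the 10th — 10 January 2059.
That is not after 20 January 2059, so look at February 2059.
February 2059 starts on a Saturday; its first Friday is the 7th, so the 2nd Friday is the 14th — 14 February 2059.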